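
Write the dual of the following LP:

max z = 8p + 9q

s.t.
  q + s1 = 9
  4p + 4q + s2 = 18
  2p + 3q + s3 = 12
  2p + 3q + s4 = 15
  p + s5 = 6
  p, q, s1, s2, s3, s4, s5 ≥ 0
Minimize: z = 9y1 + 18y2 + 12y3 + 15y4 + 6y5

Subject to:
  C1: -4y2 - 2y3 - 2y4 - y5 ≤ -8
  C2: -y1 - 4y2 - 3y3 - 3y4 ≤ -9
  y1, y2, y3, y4, y5 ≥ 0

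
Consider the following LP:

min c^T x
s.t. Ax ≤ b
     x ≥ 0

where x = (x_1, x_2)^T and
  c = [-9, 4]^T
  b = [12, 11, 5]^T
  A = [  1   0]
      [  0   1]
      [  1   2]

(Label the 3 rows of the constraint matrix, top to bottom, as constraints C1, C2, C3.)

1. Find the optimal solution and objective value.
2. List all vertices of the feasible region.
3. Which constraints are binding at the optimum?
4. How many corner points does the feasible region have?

1. x_1 = 5, x_2 = 0, z = -45
2. (0, 0), (5, 0), (0, 2.5)
3. C3, x_2 ≥ 0
4. 3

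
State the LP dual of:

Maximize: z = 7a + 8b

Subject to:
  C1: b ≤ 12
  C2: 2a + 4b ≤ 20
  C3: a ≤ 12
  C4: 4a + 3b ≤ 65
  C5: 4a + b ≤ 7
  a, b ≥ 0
Minimize: z = 12y1 + 20y2 + 12y3 + 65y4 + 7y5

Subject to:
  C1: -2y2 - y3 - 4y4 - 4y5 ≤ -7
  C2: -y1 - 4y2 - 3y4 - y5 ≤ -8
  y1, y2, y3, y4, y5 ≥ 0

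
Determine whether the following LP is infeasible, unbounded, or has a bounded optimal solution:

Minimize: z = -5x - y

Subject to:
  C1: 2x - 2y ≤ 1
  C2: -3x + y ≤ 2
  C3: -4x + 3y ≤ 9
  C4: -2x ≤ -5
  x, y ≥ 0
Feasible point: (3, 3) satisfies every constraint, so the LP is feasible.
Direction d = (1, 1): for each constraint row a, a·d ≤ 0 —
  (2)(1) + (-2)(1) = 0 ≤ 0
  (-3)(1) + (1)(1) = -2 ≤ 0
  (-4)(1) + (3)(1) = -1 ≤ 0
  (-2)(1) + (0)(1) = -2 ≤ 0
and d ≥ 0, so (3, 3) + t·d stays feasible for every t ≥ 0. Along this ray z = -5x - y changes by -6 per unit t, so z → −∞.

The LP is unbounded; z can be made arbitrarily small.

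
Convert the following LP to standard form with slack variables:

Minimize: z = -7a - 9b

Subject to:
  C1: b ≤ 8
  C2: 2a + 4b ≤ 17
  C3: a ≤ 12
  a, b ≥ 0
min z = -7a - 9b

s.t.
  b + s1 = 8
  2a + 4b + s2 = 17
  a + s3 = 12
  a, b, s1, s2, s3 ≥ 0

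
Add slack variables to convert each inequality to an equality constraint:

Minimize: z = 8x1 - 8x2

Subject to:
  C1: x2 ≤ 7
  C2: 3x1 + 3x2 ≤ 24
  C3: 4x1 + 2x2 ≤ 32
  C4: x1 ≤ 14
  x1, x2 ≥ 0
min z = 8x1 - 8x2

s.t.
  x2 + s1 = 7
  3x1 + 3x2 + s2 = 24
  4x1 + 2x2 + s3 = 32
  x1 + s4 = 14
  x1, x2, s1, s2, s3, s4 ≥ 0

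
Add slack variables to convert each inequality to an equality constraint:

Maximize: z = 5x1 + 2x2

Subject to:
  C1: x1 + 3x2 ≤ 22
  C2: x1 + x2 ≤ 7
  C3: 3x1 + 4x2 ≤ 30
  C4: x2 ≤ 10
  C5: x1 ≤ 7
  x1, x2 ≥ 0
max z = 5x1 + 2x2

s.t.
  x1 + 3x2 + s1 = 22
  x1 + x2 + s2 = 7
  3x1 + 4x2 + s3 = 30
  x2 + s4 = 10
  x1 + s5 = 7
  x1, x2, s1, s2, s3, s4, s5 ≥ 0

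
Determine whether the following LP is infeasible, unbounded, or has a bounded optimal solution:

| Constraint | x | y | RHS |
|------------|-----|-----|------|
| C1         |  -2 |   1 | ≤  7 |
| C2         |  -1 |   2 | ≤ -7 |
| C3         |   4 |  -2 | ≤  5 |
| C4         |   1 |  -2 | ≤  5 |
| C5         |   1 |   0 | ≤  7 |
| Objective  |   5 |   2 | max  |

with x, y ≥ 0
C4 requires x - 2y ≤ 5, while C2 (-x + 2y ≤ -7) is equivalent to x - 2y ≥ 7. Together they would need 7 ≤ x - 2y ≤ 5, which is impossible since 7 > 5. No point satisfies all constraints.

Infeasible: no point satisfies all constraints simultaneously.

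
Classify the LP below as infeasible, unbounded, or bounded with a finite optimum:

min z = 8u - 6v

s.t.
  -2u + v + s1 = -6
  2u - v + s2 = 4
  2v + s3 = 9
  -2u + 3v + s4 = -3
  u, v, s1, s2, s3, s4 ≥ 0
The row 2u - v + s2 = 4 with s2 ≥ 0 requires 2u - v ≤ 4, while the row -2u + v + s1 = -6 with s1 ≥ 0 is equivalent to 2u - v ≥ 6. Together they would need 6 ≤ 2u - v ≤ 4, which is impossible since 6 > 4. No point satisfies all constraints.

Infeasible: no point satisfies all constraints simultaneously.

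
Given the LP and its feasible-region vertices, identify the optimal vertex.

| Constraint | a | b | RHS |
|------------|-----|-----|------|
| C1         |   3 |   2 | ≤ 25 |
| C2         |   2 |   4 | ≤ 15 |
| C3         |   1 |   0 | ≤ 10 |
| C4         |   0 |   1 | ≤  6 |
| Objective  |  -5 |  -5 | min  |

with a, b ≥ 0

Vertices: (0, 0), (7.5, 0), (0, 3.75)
(7.5, 0) with z = -37.5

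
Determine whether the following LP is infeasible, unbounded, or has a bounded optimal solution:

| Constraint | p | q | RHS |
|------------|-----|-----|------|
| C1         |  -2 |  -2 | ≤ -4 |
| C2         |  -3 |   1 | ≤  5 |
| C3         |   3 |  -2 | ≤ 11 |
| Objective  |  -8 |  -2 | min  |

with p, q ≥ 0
Feasible point: (0, 2) satisfies every constraint, so the LP is feasible.
Direction d = (1, 3): for each constraint row a, a·d ≤ 0 —
  (-2)(1) + (-2)(3) = -8 ≤ 0
  (-3)(1) + (1)(3) = 0 ≤ 0
  (3)(1) + (-2)(3) = -3 ≤ 0
and d ≥ 0, so (0, 2) + t·d stays feasible for every t ≥ 0. Along this ray z = -8p - 2q changes by -14 per unit t, so z → −∞.

Unbounded — the objective can decrease without bound over the feasible region.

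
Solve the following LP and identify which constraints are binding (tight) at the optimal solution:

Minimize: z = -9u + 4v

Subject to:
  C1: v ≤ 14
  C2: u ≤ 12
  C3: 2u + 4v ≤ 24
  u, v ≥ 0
Optimal: u = 12, v = 0
Binding: C2, C3, v ≥ 0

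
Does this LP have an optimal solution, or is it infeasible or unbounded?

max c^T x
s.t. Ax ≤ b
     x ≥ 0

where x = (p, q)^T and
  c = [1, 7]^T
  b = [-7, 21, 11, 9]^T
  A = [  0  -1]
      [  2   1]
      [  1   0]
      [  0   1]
The point (6, 9) satisfies every constraint, so the LP is feasible; the constraints give p ≤ 11 and q ≤ 9, which with p, q ≥ 0 keep the feasible region inside a bounded box. A feasible, bounded LP attains a finite optimum at a vertex.

Feasible with finite optimum z* = 69 at (6, 9).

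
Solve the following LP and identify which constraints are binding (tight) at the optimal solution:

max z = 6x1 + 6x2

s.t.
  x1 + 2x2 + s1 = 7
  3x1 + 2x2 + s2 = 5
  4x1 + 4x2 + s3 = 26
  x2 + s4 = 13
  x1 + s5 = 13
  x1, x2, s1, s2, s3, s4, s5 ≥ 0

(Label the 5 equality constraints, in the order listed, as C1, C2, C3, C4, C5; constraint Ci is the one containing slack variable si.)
Optimal: x1 = 0, x2 = 2.5
Binding: C2, x1 ≥ 0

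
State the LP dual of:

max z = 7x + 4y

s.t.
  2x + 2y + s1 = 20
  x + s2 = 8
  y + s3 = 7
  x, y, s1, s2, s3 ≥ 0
Minimize: z = 20y1 + 8y2 + 7y3

Subject to:
  C1: -2y1 - y2 ≤ -7
  C2: -2y1 - y3 ≤ -4
  y1, y2, y3 ≥ 0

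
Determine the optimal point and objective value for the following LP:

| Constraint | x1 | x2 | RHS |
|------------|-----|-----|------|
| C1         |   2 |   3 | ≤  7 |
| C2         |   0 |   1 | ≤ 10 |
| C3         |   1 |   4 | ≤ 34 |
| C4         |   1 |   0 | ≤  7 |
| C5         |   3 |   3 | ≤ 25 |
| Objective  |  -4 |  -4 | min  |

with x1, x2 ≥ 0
Each vertex is the intersection of two constraint boundaries that also satisfies all remaining constraints:
  x1 = 0 and x2 = 0 → (0, 0)
  2x1 + 3x2 = 7 and x2 = 0 → (3.5, 0)
  2x1 + 3x2 = 7 and x1 = 0 → (0, 2.333)

Evaluating z = -4x1 - 4x2 at each vertex:
  (0, 0): z = 0
  (3.5, 0): z = -14
  (0, 2.333): z = -9.333

The minimum is at (3.5, 0) with z = -14.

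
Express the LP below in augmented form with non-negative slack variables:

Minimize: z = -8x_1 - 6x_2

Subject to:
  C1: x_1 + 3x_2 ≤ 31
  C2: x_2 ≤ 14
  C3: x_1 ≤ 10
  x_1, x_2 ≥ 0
min z = -8x_1 - 6x_2

s.t.
  x_1 + 3x_2 + s1 = 31
  x_2 + s2 = 14
  x_1 + s3 = 10
  x_1, x_2, s1, s2, s3 ≥ 0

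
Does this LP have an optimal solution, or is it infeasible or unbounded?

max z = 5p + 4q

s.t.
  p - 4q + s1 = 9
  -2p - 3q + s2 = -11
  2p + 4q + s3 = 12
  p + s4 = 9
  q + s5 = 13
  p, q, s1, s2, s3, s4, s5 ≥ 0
The point (6, 0) satisfies every constraint, so the LP is feasible; the constraints give p ≤ 9 and q ≤ 13, which with p, q ≥ 0 keep the feasible region inside a bounded box. A feasible, bounded LP attains a finite optimum at a vertex.

Feasible with finite optimum z* = 30 at (6, 0).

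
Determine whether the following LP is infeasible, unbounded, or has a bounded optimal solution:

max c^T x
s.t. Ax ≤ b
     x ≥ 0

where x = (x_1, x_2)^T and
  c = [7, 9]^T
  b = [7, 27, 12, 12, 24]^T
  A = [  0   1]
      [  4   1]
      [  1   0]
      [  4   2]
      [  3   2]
The point (0, 6) satisfies every constraint, so the LP is feasible; the constraints give x_1 ≤ 12 and x_2 ≤ 7, which with x_1, x_2 ≥ 0 keep the feasible region inside a bounded box. A feasible, bounded LP attains a finite optimum at a vertex.

The LP has an optimal solution: (0, 6) with z = 54.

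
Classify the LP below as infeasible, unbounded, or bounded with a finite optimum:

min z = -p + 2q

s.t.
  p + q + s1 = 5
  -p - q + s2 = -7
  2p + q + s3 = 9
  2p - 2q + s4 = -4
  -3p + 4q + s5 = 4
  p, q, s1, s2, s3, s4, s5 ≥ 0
The row p + q + s1 = 5 with s1 ≥ 0 requires p + q ≤ 5, while the row -p - q + s2 = -7 with s2 ≥ 0 is equivalent to p + q ≥ 7. Together they would need 7 ≤ p + q ≤ 5, which is impossible since 7 > 5. No point satisfies all constraints.

Infeasible — the constraint set is empty.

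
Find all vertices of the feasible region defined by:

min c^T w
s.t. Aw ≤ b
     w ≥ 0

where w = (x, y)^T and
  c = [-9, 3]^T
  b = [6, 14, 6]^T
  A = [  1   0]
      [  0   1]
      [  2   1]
Each vertex is the intersection of two constraint boundaries that also satisfies all remaining constraints:
  x = 0 and y = 0 → (0, 0)
  2x + y = 6 and y = 0 → (3, 0)
  2x + y = 6 and x = 0 → (0, 6)

Vertices: (0, 0), (3, 0), (0, 6)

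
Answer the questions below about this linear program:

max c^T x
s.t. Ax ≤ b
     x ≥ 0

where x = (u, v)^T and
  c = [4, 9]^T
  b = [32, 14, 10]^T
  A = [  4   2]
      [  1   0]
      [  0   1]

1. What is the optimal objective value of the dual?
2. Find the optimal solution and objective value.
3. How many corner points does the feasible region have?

1. 102 (by strong duality, equal to the primal optimum)
2. u = 3, v = 10, z = 102
3. 4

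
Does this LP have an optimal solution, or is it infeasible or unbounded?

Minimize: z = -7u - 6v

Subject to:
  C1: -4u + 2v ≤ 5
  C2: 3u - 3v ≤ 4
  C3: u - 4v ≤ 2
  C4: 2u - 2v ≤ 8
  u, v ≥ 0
Feasible point: (0, 0) satisfies every constraint, so the LP is feasible.
Direction d = (1, 1): for each constraint row a, a·d ≤ 0 —
  (-4)(1) + (2)(1) = -2 ≤ 0
  (3)(1) + (-3)(1) = 0 ≤ 0
  (1)(1) + (-4)(1) = -3 ≤ 0
  (2)(1) + (-2)(1) = 0 ≤ 0
and d ≥ 0, so (0, 0) + t·d stays feasible for every t ≥ 0. Along this ray z = -7u - 6v changes by -13 per unit t, so z → −∞.

Unbounded: there is a feasible ray along which z → −∞.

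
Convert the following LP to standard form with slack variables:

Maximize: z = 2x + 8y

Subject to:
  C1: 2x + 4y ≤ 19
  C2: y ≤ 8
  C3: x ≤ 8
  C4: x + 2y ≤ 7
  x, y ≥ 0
max z = 2x + 8y

s.t.
  2x + 4y + s1 = 19
  y + s2 = 8
  x + s3 = 8
  x + 2y + s4 = 7
  x, y, s1, s2, s3, s4 ≥ 0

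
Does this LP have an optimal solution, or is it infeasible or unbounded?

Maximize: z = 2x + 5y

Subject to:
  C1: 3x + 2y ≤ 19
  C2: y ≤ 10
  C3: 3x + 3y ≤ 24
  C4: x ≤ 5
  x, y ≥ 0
The point (0, 8) satisfies every constraint, so the LP is feasible; the constraints give x ≤ 5 and y ≤ 10, which with x, y ≥ 0 keep the feasible region inside a bounded box. A feasible, bounded LP attains a finite optimum at a vertex.

Feasible with finite optimum z* = 40 at (0, 8).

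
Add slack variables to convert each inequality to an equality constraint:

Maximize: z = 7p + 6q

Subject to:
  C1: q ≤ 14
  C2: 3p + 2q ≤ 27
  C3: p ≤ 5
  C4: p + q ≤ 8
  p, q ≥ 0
max z = 7p + 6q

s.t.
  q + s1 = 14
  3p + 2q + s2 = 27
  p + s3 = 5
  p + q + s4 = 8
  p, q, s1, s2, s3, s4 ≥ 0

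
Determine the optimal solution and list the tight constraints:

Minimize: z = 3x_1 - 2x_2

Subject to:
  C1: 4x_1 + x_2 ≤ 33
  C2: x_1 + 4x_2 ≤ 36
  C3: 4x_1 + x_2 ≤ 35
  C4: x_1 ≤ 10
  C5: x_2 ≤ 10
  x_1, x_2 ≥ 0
Optimal: x_1 = 0, x_2 = 9
Binding: C2, x_1 ≥ 0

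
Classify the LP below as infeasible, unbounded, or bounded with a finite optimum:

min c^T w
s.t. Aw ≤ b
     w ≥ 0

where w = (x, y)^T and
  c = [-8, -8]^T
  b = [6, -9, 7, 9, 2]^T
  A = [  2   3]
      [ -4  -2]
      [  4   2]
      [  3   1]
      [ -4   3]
One constraint requires 4x + 2y ≤ 7, while the constraint -4x - 2y ≤ -9 is equivalent to 4x + 2y ≥ 9. Together they would need 9 ≤ 4x + 2y ≤ 7, which is impossible since 9 > 7. No point satisfies all constraints.

The feasible region is empty; the LP is infeasible.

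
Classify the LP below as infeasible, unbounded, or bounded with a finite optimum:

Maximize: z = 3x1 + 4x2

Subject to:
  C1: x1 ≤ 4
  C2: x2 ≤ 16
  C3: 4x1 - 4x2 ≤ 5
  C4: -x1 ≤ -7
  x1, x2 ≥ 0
C1 requires x1 ≤ 4, while C4 (-x1 ≤ -7) is equivalent to x1 ≥ 7. Together they would need 7 ≤ x1 ≤ 4, which is impossible since 7 > 4. No point satisfies all constraints.

The feasible region is empty; the LP is infeasible.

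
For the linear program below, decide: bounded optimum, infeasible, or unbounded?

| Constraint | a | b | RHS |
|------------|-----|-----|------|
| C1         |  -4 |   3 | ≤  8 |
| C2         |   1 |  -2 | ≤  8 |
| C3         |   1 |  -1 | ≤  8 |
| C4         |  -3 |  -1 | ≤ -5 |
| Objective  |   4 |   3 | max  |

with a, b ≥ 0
Feasible point: (2, 0) satisfies every constraint, so the LP is feasible.
Direction d = (1, 1): for each constraint row a, a·d ≤ 0 —
  (-4)(1) + (3)(1) = -1 ≤ 0
  (1)(1) + (-2)(1) = -1 ≤ 0
  (1)(1) + (-1)(1) = 0 ≤ 0
  (-3)(1) + (-1)(1) = -4 ≤ 0
and d ≥ 0, so (2, 0) + t·d stays feasible for every t ≥ 0. Along this ray z = 4a + 3b changes by 7 per unit t, so z → +∞.

Unbounded — the objective can increase without bound over the feasible region.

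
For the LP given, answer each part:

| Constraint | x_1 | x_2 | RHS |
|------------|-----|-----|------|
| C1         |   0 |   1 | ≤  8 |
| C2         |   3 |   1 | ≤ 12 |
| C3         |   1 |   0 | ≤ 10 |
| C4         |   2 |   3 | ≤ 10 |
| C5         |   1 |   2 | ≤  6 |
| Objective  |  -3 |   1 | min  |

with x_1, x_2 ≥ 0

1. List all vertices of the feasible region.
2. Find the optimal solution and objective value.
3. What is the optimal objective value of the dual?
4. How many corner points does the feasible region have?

1. (0, 0), (4, 0), (3.714, 0.8571), (2, 2), (0, 3)
2. x_1 = 4, x_2 = 0, z = -12
3. -12 (by strong duality, equal to the primal optimum)
4. 5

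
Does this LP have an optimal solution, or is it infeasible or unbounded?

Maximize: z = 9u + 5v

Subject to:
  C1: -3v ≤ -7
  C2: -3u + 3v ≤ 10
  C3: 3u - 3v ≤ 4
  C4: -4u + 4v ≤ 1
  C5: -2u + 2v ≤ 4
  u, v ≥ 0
Feasible point: (3, 3) satisfies every constraint, so the LP is feasible.
Direction d = (1, 1): for each constraint row a, a·d ≤ 0 —
  (0)(1) + (-3)(1) = -3 ≤ 0
  (-3)(1) + (3)(1) = 0 ≤ 0
  (3)(1) + (-3)(1) = 0 ≤ 0
  (-4)(1) + (4)(1) = 0 ≤ 0
  (-2)(1) + (2)(1) = 0 ≤ 0
and d ≥ 0, so (3, 3) + t·d stays feasible for every t ≥ 0. Along this ray z = 9u + 5v changes by 14 per unit t, so z → +∞.

The LP is unbounded; z can be made arbitrarily large.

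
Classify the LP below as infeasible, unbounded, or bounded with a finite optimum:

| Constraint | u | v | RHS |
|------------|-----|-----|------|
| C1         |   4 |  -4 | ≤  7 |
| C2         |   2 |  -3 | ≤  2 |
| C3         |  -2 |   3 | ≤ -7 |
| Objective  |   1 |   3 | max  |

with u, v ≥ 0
C2 requires 2u - 3v ≤ 2, while C3 (-2u + 3v ≤ -7) is equivalent to 2u - 3v ≥ 7. Together they would need 7 ≤ 2u - 3v ≤ 2, which is impossible since 7 > 2. No point satisfies all constraints.

Infeasible — the constraint set is empty.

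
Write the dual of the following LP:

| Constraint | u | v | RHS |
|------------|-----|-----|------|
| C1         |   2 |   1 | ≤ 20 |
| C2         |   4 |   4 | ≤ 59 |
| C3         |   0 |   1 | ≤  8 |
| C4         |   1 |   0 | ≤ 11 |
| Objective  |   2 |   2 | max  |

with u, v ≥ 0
Minimize: z = 20y1 + 59y2 + 8y3 + 11y4

Subject to:
  C1: -2y1 - 4y2 - y4 ≤ -2
  C2: -y1 - 4y2 - y3 ≤ -2
  y1, y2, y3, y4 ≥ 0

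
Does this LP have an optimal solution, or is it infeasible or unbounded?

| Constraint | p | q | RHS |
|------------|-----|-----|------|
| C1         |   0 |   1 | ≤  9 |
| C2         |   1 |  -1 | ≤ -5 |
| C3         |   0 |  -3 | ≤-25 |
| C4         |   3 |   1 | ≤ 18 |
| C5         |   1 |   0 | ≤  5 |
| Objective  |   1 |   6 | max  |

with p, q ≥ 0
The point (3, 9) satisfies every constraint, so the LP is feasible; the constraints give p ≤ 5 and q ≤ 9, which with p, q ≥ 0 keep the feasible region inside a bounded box. A feasible, bounded LP attains a finite optimum at a vertex.

Feasible with finite optimum z* = 57 at (3, 9).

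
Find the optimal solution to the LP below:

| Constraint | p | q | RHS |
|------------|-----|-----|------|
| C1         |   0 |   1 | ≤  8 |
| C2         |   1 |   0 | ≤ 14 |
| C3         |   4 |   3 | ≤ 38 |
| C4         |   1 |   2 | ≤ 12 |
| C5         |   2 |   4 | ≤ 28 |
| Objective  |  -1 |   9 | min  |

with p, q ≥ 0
p = 9.5, q = 0, z = -9.5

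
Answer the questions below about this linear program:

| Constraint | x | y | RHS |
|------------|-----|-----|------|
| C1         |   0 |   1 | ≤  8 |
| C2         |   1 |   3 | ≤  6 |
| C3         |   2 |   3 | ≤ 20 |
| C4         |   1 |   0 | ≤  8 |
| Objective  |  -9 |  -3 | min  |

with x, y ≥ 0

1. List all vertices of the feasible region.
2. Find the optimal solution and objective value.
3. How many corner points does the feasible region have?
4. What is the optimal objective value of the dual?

1. (0, 0), (6, 0), (0, 2)
2. x = 6, y = 0, z = -54
3. 3
4. -54 (by strong duality, equal to the primal optimum)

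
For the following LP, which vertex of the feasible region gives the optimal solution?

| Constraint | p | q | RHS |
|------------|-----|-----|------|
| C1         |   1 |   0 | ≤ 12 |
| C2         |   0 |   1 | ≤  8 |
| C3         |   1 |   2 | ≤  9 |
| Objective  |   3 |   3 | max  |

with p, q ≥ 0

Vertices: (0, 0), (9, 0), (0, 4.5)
(9, 0) with z = 27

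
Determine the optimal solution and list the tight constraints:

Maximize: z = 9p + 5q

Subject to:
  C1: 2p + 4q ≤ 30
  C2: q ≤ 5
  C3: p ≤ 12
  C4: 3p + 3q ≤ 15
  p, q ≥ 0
Optimal: p = 5, q = 0
Binding: C4, q ≥ 0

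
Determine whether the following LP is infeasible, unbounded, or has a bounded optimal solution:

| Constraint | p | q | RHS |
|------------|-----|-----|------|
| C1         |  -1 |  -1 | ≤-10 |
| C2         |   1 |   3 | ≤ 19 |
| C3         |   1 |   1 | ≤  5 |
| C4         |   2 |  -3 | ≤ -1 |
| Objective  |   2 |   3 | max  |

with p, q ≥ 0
C3 requires p + q ≤ 5, while C1 (-p - q ≤ -10) is equivalent to p + q ≥ 10. Together they would need 10 ≤ p + q ≤ 5, which is impossible since 10 > 5. No point satisfies all constraints.

Infeasible — the constraint set is empty.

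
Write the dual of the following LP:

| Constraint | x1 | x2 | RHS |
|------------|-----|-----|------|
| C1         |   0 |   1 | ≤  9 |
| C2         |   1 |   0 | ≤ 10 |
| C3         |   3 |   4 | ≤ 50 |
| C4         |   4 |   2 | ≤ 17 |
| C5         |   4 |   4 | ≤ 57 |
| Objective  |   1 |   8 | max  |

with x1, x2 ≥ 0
Minimize: z = 9y1 + 10y2 + 50y3 + 17y4 + 57y5

Subject to:
  C1: -y2 - 3y3 - 4y4 - 4y5 ≤ -1
  C2: -y1 - 4y3 - 2y4 - 4y5 ≤ -8
  y1, y2, y3, y4, y5 ≥ 0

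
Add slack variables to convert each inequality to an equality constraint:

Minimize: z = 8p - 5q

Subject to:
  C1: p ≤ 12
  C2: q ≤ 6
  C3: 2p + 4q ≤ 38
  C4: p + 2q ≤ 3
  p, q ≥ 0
min z = 8p - 5q

s.t.
  p + s1 = 12
  q + s2 = 6
  2p + 4q + s3 = 38
  p + 2q + s4 = 3
  p, q, s1, s2, s3, s4 ≥ 0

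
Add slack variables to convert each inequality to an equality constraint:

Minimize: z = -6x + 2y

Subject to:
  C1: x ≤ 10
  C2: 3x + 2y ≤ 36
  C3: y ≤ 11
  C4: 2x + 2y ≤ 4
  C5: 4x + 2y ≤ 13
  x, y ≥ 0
min z = -6x + 2y

s.t.
  x + s1 = 10
  3x + 2y + s2 = 36
  y + s3 = 11
  2x + 2y + s4 = 4
  4x + 2y + s5 = 13
  x, y, s1, s2, s3, s4, s5 ≥ 0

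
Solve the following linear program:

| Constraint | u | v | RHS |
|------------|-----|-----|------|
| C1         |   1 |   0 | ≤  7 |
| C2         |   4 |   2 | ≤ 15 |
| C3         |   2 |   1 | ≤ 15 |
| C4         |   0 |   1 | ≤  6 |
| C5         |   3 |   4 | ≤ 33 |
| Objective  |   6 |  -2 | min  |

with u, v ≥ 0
Each vertex is the intersection of two constraint boundaries that also satisfies all remaining constraints:
  u = 0 and v = 0 → (0, 0)
  4u + 2v = 15 and v = 0 → (3.75, 0)
  4u + 2v = 15 and v = 6 → (0.75, 6)
  v = 6 and u = 0 → (0, 6)

Evaluating z = 6u - 2v at each vertex:
  (0, 0): z = 0
  (3.75, 0): z = 22.5
  (0.75, 6): z = -7.5
  (0, 6): z = -12

The minimum is at (0, 6) with z = -12.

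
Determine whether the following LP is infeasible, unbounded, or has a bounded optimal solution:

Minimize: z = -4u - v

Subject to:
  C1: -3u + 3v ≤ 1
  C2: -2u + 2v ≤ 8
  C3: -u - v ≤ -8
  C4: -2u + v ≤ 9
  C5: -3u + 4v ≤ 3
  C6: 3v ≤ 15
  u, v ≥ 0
Feasible point: (5, 3) satisfies every constraint, so the LP is feasible.
Direction d = (1, 0): for each constraint row a, a·d ≤ 0 —
  (-3)(1) + (3)(0) = -3 ≤ 0
  (-2)(1) + (2)(0) = -2 ≤ 0
  (-1)(1) + (-1)(0) = -1 ≤ 0
  (-2)(1) + (1)(0) = -2 ≤ 0
  (-3)(1) + (4)(0) = -3 ≤ 0
  (0)(1) + (3)(0) = 0 ≤ 0
and d ≥ 0, so (5, 3) + t·d stays feasible for every t ≥ 0. Along this ray z = -4u - v changes by -4 per unit t, so z → −∞.

The LP is unbounded; z can be made arbitrarily small.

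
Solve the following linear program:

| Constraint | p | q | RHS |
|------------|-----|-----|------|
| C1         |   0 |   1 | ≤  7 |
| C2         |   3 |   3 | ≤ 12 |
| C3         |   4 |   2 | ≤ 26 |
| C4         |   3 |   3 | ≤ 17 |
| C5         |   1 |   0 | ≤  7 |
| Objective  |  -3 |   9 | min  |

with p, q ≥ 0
Each vertex is the intersection of two constraint boundaries that also satisfies all remaining constraints:
  p = 0 and q = 0 → (0, 0)
  3p + 3q = 12 and q = 0 → (4, 0)
  3p + 3q = 12 and p = 0 → (0, 4)

Evaluating z = -3p + 9q at each vertex:
  (0, 0): z = 0
  (4, 0): z = -12
  (0, 4): z = 36

The minimum is at (4, 0) with z = -12.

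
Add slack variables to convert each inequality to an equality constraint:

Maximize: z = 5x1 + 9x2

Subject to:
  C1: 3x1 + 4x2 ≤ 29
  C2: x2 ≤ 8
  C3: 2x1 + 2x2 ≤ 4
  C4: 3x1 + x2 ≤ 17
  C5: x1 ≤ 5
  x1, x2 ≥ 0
max z = 5x1 + 9x2

s.t.
  3x1 + 4x2 + s1 = 29
  x2 + s2 = 8
  2x1 + 2x2 + s3 = 4
  3x1 + x2 + s4 = 17
  x1 + s5 = 5
  x1, x2, s1, s2, s3, s4, s5 ≥ 0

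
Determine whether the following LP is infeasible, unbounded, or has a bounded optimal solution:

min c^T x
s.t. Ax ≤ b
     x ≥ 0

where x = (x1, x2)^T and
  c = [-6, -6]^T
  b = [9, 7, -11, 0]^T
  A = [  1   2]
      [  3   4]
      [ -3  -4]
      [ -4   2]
One constraint requires 3x1 + 4x2 ≤ 7, while the constraint -3x1 - 4x2 ≤ -11 is equivalent to 3x1 + 4x2 ≥ 11. Together they would need 11 ≤ 3x1 + 4x2 ≤ 7, which is impossible since 11 > 7. No point satisfies all constraints.

Infeasible — the constraint set is empty.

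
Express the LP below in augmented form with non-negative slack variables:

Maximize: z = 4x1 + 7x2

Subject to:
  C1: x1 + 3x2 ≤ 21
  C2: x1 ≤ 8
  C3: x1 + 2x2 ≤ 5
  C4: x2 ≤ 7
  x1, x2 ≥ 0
max z = 4x1 + 7x2

s.t.
  x1 + 3x2 + s1 = 21
  x1 + s2 = 8
  x1 + 2x2 + s3 = 5
  x2 + s4 = 7
  x1, x2, s1, s2, s3, s4 ≥ 0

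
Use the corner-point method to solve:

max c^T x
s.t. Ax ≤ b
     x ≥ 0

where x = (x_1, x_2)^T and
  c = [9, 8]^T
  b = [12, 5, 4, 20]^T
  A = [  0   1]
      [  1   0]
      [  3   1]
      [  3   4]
x_1 = 0, x_2 = 4, z = 32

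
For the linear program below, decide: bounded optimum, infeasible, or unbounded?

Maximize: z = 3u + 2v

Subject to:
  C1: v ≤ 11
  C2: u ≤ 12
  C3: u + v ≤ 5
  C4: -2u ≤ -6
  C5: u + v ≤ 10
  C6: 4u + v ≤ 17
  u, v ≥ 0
The point (4, 1) satisfies every constraint, so the LP is feasible; the constraints give u ≤ 12 and v ≤ 11, which with u, v ≥ 0 keep the feasible region inside a bounded box. A feasible, bounded LP attains a finite optimum at a vertex.

Feasible with finite optimum z* = 14 at (4, 1).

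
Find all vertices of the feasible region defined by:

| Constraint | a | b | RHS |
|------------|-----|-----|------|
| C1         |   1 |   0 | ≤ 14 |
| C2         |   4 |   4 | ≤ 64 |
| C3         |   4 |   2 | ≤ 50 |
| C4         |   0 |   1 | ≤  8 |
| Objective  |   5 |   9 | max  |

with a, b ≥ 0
Each vertex is the intersection of two constraint boundaries that also satisfies all remaining constraints:
  a = 0 and b = 0 → (0, 0)
  4a + 2b = 50 and b = 0 → (12.5, 0)
  4a + 4b = 64 and 4a + 2b = 50 → (9, 7)
  4a + 4b = 64 and b = 8 → (8, 8)
  b = 8 and a = 0 → (0, 8)

Vertices: (0, 0), (12.5, 0), (9, 7), (8, 8), (0, 8)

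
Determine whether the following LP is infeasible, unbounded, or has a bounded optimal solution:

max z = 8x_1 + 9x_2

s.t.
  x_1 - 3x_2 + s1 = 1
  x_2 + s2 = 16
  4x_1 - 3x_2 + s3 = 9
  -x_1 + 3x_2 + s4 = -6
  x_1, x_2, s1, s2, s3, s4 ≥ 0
The row x_1 - 3x_2 + s1 = 1 with s1 ≥ 0 requires x_1 - 3x_2 ≤ 1, while the row -x_1 + 3x_2 + s4 = -6 with s4 ≥ 0 is equivalent to x_1 - 3x_2 ≥ 6. Together they would need 6 ≤ x_1 - 3x_2 ≤ 1, which is impossible since 6 > 1. No point satisfies all constraints.

Infeasible — the constraint set is empty.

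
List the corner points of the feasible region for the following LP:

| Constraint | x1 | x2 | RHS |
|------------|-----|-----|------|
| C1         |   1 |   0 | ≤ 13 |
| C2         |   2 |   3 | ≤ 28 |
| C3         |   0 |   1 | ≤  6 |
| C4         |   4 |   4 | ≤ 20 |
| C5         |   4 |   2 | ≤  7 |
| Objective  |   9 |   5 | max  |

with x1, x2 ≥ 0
Each vertex is the intersection of two constraint boundaries that also satisfies all remaining constraints:
  x1 = 0 and x2 = 0 → (0, 0)
  4x1 + 2x2 = 7 and x2 = 0 → (1.75, 0)
  4x1 + 2x2 = 7 and x1 = 0 → (0, 3.5)

Vertices: (0, 0), (1.75, 0), (0, 3.5)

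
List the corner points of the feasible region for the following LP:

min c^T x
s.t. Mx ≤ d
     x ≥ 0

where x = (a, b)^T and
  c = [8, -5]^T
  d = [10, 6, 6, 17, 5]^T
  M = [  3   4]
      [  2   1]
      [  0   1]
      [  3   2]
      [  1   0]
Each vertex is the intersection of two constraint boundaries that also satisfies all remaining constraints:
  a = 0 and b = 0 → (0, 0)
  2a + b = 6 and b = 0 → (3, 0)
  3a + 4b = 10 and 2a + b = 6 → (2.8, 0.4)
  3a + 4b = 10 and a = 0 → (0, 2.5)

Vertices: (0, 0), (3, 0), (2.8, 0.4), (0, 2.5)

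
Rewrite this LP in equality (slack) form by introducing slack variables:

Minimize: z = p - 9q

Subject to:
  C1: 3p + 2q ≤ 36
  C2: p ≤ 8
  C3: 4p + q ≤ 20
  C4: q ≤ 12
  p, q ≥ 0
min z = p - 9q

s.t.
  3p + 2q + s1 = 36
  p + s2 = 8
  4p + q + s3 = 20
  q + s4 = 12
  p, q, s1, s2, s3, s4 ≥ 0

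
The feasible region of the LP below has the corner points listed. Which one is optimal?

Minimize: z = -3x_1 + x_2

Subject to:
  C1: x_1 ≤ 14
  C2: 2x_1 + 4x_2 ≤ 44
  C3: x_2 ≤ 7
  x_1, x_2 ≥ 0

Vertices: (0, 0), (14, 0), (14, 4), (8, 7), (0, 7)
(14, 0) with z = -42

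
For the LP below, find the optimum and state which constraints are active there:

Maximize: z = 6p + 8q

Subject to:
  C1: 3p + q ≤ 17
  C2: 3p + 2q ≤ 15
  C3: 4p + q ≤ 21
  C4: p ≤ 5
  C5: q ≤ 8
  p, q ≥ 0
Optimal: p = 0, q = 7.5
Binding: C2, p ≥ 0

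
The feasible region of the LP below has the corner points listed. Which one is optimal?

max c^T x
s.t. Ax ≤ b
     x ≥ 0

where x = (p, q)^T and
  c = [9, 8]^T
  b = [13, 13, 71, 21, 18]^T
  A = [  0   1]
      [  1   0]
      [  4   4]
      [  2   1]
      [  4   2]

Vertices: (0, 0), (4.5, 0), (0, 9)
(0, 9) with z = 72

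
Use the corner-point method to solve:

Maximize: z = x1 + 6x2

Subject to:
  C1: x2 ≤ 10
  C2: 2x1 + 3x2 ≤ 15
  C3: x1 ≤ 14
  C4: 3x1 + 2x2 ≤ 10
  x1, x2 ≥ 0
x1 = 0, x2 = 5, z = 30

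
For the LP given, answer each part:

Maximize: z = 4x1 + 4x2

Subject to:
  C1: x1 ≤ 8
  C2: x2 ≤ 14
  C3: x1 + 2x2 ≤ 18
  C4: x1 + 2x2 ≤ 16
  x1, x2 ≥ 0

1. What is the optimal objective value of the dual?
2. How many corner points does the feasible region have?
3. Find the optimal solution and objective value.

1. 48 (by strong duality, equal to the primal optimum)
2. 4
3. x1 = 8, x2 = 4, z = 48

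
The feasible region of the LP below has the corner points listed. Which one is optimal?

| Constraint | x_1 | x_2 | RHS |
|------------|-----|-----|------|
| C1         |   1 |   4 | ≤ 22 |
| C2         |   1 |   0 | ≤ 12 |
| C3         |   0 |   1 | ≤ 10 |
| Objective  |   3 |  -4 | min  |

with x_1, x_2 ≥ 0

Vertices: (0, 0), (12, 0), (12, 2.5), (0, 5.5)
Evaluating z = 3x_1 - 4x_2 at each vertex:
  (0, 0): z = 0
  (12, 0): z = 36
  (12, 2.5): z = 26
  (0, 5.5): z = -22

The smallest value is z = -22, attained at (0, 5.5).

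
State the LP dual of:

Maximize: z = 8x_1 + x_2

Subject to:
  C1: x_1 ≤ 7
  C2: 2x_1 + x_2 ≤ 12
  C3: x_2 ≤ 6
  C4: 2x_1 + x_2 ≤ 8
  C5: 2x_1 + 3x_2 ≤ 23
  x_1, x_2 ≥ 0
Minimize: z = 7y1 + 12y2 + 6y3 + 8y4 + 23y5

Subject to:
  C1: -y1 - 2y2 - 2y4 - 2y5 ≤ -8
  C2: -y2 - y3 - y4 - 3y5 ≤ -1
  y1, y2, y3, y4, y5 ≥ 0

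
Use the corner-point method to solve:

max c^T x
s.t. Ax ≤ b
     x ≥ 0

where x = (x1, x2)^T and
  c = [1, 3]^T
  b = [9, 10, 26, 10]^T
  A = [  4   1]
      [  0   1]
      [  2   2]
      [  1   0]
x1 = 0, x2 = 9, z = 27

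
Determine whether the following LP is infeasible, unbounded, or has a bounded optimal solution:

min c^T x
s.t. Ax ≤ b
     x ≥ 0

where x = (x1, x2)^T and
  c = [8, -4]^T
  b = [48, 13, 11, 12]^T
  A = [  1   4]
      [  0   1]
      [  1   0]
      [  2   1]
The point (0, 12) satisfies every constraint, so the LP is feasible; the constraints give x1 ≤ 11 and x2 ≤ 13, which with x1, x2 ≥ 0 keep the feasible region inside a bounded box. A feasible, bounded LP attains a finite optimum at a vertex.

Evaluating z = 8x1 - 4x2 at each vertex:
  (0, 0): z = 0
  (6, 0): z = 48
  (0, 12): z = -48

The LP has an optimal solution: (0, 12) with z = -48.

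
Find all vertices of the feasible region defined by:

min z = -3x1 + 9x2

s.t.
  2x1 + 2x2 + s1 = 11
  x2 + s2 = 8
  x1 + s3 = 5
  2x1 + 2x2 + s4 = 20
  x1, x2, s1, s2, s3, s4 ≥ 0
Each vertex is the intersection of two constraint boundaries that also satisfies all remaining constraints:
  x1 = 0 and x2 = 0 → (0, 0)
  x1 = 5 and x2 = 0 → (5, 0)
  2x1 + 2x2 = 11 and x1 = 5 → (5, 0.5)
  2x1 + 2x2 = 11 and x1 = 0 → (0, 5.5)

Vertices: (0, 0), (5, 0), (5, 0.5), (0, 5.5)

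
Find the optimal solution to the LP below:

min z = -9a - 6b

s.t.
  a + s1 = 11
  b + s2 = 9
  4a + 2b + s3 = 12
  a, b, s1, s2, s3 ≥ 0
Each vertex is the intersection of two constraint boundaries that also satisfies all remaining constraints:
  a = 0 and b = 0 → (0, 0)
  4a + 2b = 12 and b = 0 → (3, 0)
  4a + 2b = 12 and a = 0 → (0, 6)

Evaluating z = -9a - 6b at each vertex:
  (0, 0): z = 0
  (3, 0): z = -27
  (0, 6): z = -36

The minimum is at (0, 6) with z = -36.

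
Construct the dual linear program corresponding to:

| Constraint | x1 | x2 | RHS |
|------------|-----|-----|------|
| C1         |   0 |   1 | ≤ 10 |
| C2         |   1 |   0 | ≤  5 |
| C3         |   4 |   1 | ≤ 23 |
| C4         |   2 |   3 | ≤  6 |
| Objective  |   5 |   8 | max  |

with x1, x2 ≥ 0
Minimize: z = 10y1 + 5y2 + 23y3 + 6y4

Subject to:
  C1: -y2 - 4y3 - 2y4 ≤ -5
  C2: -y1 - y3 - 3y4 ≤ -8
  y1, y2, y3, y4 ≥ 0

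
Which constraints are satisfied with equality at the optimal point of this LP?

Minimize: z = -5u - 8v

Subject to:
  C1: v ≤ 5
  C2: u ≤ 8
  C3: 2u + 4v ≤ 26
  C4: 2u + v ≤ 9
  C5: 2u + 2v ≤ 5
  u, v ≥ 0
Optimal: u = 0, v = 2.5
Slack at optimum:
  C1: slack = 2.5
  C2: slack = 8
  C3: slack = 16
  C4: slack = 6.5
  C5: slack = 0 (binding)
  u ≥ 0: u = 0 (binding)
  v ≥ 0: v = 2.5
Binding constraints: C5, u ≥ 0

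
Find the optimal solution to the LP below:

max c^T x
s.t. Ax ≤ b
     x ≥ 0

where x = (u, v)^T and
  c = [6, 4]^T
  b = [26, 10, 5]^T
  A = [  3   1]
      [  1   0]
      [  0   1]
Each vertex is the intersection of two constraint boundaries that also satisfies all remaining constraints:
  u = 0 and v = 0 → (0, 0)
  3u + v = 26 and v = 0 → (8.667, 0)
  3u + v = 26 and v = 5 → (7, 5)
  v = 5 and u = 0 → (0, 5)

Evaluating z = 6u + 4v at each vertex:
  (0, 0): z = 0
  (8.667, 0): z = 52
  (7, 5): z = 62
  (0, 5): z = 20

The maximum is at (7, 5) with z = 62.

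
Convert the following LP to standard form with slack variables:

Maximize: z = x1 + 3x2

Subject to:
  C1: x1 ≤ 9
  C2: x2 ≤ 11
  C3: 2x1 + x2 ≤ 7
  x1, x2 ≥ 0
max z = x1 + 3x2

s.t.
  x1 + s1 = 9
  x2 + s2 = 11
  2x1 + x2 + s3 = 7
  x1, x2, s1, s2, s3 ≥ 0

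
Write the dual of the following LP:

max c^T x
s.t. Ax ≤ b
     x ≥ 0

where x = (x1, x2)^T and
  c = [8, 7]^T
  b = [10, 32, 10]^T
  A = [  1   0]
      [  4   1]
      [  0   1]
Minimize: z = 10y1 + 32y2 + 10y3

Subject to:
  C1: -y1 - 4y2 ≤ -8
  C2: -y2 - y3 ≤ -7
  y1, y2, y3 ≥ 0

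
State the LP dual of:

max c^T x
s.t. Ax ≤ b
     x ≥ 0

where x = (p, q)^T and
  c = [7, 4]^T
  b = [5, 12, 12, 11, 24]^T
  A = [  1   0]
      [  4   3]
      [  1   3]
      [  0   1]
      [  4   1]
Minimize: z = 5y1 + 12y2 + 12y3 + 11y4 + 24y5

Subject to:
  C1: -y1 - 4y2 - y3 - 4y5 ≤ -7
  C2: -3y2 - 3y3 - y4 - y5 ≤ -4
  y1, y2, y3, y4, y5 ≥ 0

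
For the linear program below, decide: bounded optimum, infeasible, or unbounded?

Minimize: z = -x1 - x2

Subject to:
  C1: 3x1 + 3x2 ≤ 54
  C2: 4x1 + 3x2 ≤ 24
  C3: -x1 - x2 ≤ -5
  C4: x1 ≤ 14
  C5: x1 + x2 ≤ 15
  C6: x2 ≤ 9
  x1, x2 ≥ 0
The point (0, 8) satisfies every constraint, so the LP is feasible; the constraints give x1 ≤ 14 and x2 ≤ 9, which with x1, x2 ≥ 0 keep the feasible region inside a bounded box. A feasible, bounded LP attains a finite optimum at a vertex.

Evaluating z = -x1 - x2 at each vertex:
  (5, 0): z = -5
  (6, 0): z = -6
  (0, 8): z = -8
  (0, 5): z = -5

The LP has an optimal solution: (0, 8) with z = -8.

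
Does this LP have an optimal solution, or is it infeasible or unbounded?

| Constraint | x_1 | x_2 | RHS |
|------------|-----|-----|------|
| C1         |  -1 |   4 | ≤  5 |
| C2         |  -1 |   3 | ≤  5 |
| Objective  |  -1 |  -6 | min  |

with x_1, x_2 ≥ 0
Feasible point: (0, 0) satisfies every constraint, so the LP is feasible.
Direction d = (1, 0): for each constraint row a, a·d ≤ 0 —
  (-1)(1) + (4)(0) = -1 ≤ 0
  (-1)(1) + (3)(0) = -1 ≤ 0
and d ≥ 0, so (0, 0) + t·d stays feasible for every t ≥ 0. Along this ray z = -x_1 - 6x_2 changes by -1 per unit t, so z → −∞.

Unbounded: there is a feasible ray along which z → −∞.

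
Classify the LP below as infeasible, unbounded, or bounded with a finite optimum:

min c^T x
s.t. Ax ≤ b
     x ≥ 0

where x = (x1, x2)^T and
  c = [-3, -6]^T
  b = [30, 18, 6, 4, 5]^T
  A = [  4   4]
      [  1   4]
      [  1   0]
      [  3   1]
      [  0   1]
The point (0, 4) satisfies every constraint, so the LP is feasible; the constraints give x1 ≤ 6 and x2 ≤ 5, which with x1, x2 ≥ 0 keep the feasible region inside a bounded box. A feasible, bounded LP attains a finite optimum at a vertex.

Evaluating z = -3x1 - 6x2 at each vertex:
  (0, 0): z = 0
  (1.333, 0): z = -4
  (0, 4): z = -24

The LP has an optimal solution: (0, 4) with z = -24.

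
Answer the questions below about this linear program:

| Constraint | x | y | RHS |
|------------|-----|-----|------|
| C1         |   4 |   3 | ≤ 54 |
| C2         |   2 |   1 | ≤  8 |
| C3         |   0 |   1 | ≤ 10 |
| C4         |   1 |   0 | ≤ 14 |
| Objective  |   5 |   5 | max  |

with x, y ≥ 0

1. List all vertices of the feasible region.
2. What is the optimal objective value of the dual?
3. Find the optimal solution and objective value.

1. (0, 0), (4, 0), (0, 8)
2. 40 (by strong duality, equal to the primal optimum)
3. x = 0, y = 8, z = 40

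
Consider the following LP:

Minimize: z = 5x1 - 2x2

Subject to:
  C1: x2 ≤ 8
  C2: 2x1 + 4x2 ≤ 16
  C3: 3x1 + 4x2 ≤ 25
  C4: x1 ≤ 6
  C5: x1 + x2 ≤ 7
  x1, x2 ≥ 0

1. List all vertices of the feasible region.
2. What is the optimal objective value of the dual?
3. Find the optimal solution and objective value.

1. (0, 0), (6, 0), (6, 1), (0, 4)
2. -8 (by strong duality, equal to the primal optimum)
3. x1 = 0, x2 = 4, z = -8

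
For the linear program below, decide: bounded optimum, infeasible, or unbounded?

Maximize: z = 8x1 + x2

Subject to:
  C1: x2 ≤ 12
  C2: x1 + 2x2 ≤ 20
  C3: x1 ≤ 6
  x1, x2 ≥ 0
The point (6, 7) satisfies every constraint, so the LP is feasible; the constraints give x1 ≤ 6 and x2 ≤ 12, which with x1, x2 ≥ 0 keep the feasible region inside a bounded box. A feasible, bounded LP attains a finite optimum at a vertex.

Evaluating z = 8x1 + x2 at each vertex:
  (0, 0): z = 0
  (6, 0): z = 48
  (6, 7): z = 55
  (0, 10): z = 10

The LP has an optimal solution: (6, 7) with z = 55.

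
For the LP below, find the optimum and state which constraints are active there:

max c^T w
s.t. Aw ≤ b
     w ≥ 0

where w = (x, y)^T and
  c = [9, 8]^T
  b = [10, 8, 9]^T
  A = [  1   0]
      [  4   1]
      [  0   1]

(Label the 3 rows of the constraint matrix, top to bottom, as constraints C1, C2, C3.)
Optimal: x = 0, y = 8
Binding: C2, x ≥ 0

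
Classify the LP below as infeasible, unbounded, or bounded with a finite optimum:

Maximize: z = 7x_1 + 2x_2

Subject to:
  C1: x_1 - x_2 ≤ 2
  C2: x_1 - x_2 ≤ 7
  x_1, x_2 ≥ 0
Feasible point: (0, 0) satisfies every constraint, so the LP is feasible.
Direction d = (0, 1): for each constraint row a, a·d ≤ 0 —
  (1)(0) + (-1)(1) = -1 ≤ 0
  (1)(0) + (-1)(1) = -1 ≤ 0
and d ≥ 0, so (0, 0) + t·d stays feasible for every t ≥ 0. Along this ray z = 7x_1 + 2x_2 changes by 2 per unit t, so z → +∞.

Unbounded — the objective can increase without bound over the feasible region.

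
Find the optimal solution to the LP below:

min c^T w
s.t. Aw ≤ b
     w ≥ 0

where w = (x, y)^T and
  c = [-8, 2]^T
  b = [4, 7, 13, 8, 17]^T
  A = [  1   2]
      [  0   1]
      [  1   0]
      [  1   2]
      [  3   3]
Each vertex is the intersection of two constraint boundaries that also satisfies all remaining constraints:
  x = 0 and y = 0 → (0, 0)
  x + 2y = 4 and y = 0 → (4, 0)
  x + 2y = 4 and x = 0 → (0, 2)

Evaluating z = -8x + 2y at each vertex:
  (0, 0): z = 0
  (4, 0): z = -32
  (0, 2): z = 4

The minimum is at (4, 0) with z = -32.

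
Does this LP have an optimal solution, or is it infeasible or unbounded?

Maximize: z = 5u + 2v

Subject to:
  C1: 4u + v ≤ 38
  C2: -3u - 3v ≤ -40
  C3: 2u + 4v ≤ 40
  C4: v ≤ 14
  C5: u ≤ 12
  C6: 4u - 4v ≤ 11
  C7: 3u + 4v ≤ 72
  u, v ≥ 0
The point (8, 6) satisfies every constraint, so the LP is feasible; the constraints give u ≤ 12 and v ≤ 14, which with u, v ≥ 0 keep the feasible region inside a bounded box. A feasible, bounded LP attains a finite optimum at a vertex.

The LP has an optimal solution: (8, 6) with z = 52.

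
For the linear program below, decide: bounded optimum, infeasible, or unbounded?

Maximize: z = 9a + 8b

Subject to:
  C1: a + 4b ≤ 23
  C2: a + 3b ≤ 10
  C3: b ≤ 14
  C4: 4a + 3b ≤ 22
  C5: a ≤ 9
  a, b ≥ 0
The point (4, 2) satisfies every constraint, so the LP is feasible; the constraints give a ≤ 9 and b ≤ 14, which with a, b ≥ 0 keep the feasible region inside a bounded box. A feasible, bounded LP attains a finite optimum at a vertex.

Evaluating z = 9a + 8b at each vertex:
  (0, 0): z = 0
  (5.5, 0): z = 49.5
  (4, 2): z = 52
  (0, 3.333): z = 26.67

Feasible with finite optimum z* = 52 at (4, 2).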